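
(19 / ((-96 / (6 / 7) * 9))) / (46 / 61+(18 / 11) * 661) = -12749 / 732094272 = -0.00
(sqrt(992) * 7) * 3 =84 * sqrt(62) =661.42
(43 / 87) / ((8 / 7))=301 / 696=0.43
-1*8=-8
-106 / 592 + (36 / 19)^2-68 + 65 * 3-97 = 3570163 / 106856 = 33.41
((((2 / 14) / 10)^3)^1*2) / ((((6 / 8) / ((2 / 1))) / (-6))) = -4 / 42875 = -0.00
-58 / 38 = -29 / 19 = -1.53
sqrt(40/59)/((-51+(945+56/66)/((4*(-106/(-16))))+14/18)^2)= 27531009*sqrt(590)/171460862998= 0.00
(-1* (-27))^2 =729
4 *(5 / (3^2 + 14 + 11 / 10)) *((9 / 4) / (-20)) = -45 / 482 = -0.09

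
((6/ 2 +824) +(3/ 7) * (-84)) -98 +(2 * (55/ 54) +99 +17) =21898/ 27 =811.04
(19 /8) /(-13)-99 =-10315 /104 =-99.18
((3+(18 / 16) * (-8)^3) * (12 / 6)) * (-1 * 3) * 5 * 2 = 34380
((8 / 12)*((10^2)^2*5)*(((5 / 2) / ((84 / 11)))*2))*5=6875000 / 63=109126.98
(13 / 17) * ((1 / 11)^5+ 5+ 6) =23030306 / 2737867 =8.41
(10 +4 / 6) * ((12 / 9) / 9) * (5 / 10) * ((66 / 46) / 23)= 704 / 14283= 0.05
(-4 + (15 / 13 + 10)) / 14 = 93 / 182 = 0.51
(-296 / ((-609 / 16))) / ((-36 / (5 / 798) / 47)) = -0.06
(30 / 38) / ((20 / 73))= 219 / 76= 2.88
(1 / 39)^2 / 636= 1 / 967356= 0.00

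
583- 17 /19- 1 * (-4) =11136 /19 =586.11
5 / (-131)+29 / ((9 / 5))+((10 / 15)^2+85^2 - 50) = 8478799 / 1179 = 7191.52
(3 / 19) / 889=3 / 16891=0.00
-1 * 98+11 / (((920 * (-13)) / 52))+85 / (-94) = -534836 / 5405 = -98.95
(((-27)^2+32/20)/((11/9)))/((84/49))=76713/220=348.70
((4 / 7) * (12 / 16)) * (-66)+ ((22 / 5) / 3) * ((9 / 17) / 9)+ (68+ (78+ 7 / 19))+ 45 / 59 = 237980534 / 2000985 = 118.93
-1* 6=-6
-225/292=-0.77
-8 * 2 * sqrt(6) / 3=-16 * sqrt(6) / 3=-13.06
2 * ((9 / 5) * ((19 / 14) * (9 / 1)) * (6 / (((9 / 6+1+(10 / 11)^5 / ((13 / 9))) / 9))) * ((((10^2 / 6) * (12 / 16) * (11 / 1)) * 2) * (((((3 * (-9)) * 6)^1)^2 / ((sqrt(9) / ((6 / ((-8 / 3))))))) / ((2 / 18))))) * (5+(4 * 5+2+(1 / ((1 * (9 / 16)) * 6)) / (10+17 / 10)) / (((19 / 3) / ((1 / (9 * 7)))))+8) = -61969394634879674844 / 120229487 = -515425925712.21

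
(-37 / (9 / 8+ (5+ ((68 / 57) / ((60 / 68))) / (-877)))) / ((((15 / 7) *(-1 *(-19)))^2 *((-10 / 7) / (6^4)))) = 57697956288 / 17448016825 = 3.31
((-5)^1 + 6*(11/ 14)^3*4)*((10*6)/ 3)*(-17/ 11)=-774520/ 3773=-205.28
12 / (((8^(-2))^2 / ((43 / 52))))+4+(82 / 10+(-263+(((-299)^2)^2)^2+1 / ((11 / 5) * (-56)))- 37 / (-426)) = 544807627020035933673238579 / 8528520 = 63880676485490557995.20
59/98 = 0.60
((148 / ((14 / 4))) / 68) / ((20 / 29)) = 1073 / 1190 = 0.90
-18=-18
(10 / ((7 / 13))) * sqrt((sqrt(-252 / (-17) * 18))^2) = 2340 * sqrt(238) / 119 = 303.36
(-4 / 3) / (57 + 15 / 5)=-0.02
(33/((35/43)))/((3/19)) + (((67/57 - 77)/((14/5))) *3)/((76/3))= 12815153/50540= 253.56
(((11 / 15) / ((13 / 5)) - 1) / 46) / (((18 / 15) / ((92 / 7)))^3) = -1058000 / 51597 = -20.51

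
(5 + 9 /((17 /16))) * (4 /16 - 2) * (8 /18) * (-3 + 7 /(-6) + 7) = -1603 /54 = -29.69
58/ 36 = 29/ 18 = 1.61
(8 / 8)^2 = 1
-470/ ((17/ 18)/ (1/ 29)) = -8460/ 493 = -17.16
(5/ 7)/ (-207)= -5/ 1449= -0.00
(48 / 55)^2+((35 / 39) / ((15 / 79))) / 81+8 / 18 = 36249133 / 28667925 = 1.26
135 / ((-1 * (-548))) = 135 / 548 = 0.25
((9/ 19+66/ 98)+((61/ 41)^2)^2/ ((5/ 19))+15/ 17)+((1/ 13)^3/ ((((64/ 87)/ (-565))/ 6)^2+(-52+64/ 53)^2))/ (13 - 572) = 893660631918520963315115232070565609/ 43278671379287715477260168387398480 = 20.65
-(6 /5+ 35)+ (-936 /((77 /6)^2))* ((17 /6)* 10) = -5846749 /29645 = -197.23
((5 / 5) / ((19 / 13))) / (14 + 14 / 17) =221 / 4788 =0.05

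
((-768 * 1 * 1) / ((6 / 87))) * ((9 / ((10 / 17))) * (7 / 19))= -5963328 / 95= -62771.87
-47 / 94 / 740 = -1 / 1480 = -0.00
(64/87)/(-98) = -0.01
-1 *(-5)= 5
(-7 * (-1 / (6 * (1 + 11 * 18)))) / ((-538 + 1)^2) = 7 / 344312586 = 0.00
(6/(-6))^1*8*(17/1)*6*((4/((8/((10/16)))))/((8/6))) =-765/4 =-191.25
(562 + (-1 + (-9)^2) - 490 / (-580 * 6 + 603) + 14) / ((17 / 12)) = 1078744 / 2329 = 463.18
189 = 189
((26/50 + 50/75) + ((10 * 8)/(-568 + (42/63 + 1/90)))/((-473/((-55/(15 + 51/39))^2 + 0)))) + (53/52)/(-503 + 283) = 1254538012459421/1058302405102800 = 1.19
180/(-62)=-90/31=-2.90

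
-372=-372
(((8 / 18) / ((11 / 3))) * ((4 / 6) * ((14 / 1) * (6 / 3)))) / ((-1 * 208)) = -14 / 1287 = -0.01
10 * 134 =1340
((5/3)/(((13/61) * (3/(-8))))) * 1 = -2440/117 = -20.85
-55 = -55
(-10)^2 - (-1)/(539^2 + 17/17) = 29052201/290522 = 100.00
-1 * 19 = -19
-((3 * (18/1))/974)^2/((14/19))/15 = -4617/16601830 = -0.00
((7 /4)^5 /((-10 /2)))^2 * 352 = 3107227739 /819200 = 3793.00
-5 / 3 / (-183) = 5 / 549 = 0.01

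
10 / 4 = 5 / 2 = 2.50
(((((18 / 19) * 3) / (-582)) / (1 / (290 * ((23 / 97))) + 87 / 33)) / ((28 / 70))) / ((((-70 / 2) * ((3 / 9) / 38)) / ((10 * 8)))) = 158479200 / 132063463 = 1.20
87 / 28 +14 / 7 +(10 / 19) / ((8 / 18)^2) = 8269 / 1064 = 7.77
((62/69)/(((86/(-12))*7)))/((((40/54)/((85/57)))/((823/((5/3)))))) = -11710467/657685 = -17.81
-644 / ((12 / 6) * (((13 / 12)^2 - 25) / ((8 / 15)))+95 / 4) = 9.82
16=16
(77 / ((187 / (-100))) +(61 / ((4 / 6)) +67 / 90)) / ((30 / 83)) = 3242561 / 22950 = 141.29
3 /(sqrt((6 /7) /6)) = 3 *sqrt(7) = 7.94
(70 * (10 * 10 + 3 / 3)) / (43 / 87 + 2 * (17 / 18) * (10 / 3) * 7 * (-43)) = -5535810 / 1483543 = -3.73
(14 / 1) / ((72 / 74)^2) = 9583 / 648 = 14.79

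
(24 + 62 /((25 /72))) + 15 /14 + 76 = 97871 /350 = 279.63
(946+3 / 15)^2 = 895294.44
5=5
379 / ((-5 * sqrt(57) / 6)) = -758 * sqrt(57) / 95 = -60.24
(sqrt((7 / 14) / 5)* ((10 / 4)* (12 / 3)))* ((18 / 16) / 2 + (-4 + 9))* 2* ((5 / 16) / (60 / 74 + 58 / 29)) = 16465* sqrt(10) / 13312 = 3.91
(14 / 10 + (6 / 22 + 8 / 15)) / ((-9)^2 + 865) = 182 / 78045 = 0.00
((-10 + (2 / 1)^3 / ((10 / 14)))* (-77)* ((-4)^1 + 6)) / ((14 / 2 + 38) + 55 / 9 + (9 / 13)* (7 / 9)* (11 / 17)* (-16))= -4.06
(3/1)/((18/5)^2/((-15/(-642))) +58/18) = 3375/627649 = 0.01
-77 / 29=-2.66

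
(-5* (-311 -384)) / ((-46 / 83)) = -288425 / 46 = -6270.11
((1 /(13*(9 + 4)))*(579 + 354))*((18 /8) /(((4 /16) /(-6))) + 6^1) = -44784 /169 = -264.99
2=2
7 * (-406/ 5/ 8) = -1421/ 20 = -71.05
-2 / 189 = -0.01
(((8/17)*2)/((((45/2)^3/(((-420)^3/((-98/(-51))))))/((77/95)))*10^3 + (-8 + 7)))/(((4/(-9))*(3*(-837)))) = -68992/111625389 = -0.00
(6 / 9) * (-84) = -56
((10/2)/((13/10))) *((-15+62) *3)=7050/13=542.31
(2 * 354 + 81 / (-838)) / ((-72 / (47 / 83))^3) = -20530063843 / 59614860266496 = -0.00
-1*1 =-1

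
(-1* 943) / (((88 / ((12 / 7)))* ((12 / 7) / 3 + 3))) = -2829 / 550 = -5.14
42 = 42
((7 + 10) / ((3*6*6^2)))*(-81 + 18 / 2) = -1.89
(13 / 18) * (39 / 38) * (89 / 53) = 15041 / 12084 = 1.24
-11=-11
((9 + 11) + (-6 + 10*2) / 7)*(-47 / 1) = -1034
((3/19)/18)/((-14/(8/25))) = -2/9975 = -0.00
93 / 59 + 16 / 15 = 2339 / 885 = 2.64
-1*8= -8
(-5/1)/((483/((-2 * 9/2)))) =15/161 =0.09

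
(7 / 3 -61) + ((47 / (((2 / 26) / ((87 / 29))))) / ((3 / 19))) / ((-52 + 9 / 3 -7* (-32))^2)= -5355173 / 91875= -58.29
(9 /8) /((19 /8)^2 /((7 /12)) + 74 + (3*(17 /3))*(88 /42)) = 378 /40081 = 0.01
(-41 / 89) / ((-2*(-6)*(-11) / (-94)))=-1927 / 5874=-0.33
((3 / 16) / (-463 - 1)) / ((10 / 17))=-51 / 74240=-0.00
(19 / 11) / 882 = 19 / 9702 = 0.00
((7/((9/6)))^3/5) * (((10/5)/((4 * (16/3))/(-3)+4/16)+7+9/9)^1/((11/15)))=5224576/24453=213.66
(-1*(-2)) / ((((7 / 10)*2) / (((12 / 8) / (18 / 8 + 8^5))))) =60 / 917567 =0.00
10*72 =720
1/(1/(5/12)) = 5/12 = 0.42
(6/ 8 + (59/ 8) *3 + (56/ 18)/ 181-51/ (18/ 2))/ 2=224483/ 26064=8.61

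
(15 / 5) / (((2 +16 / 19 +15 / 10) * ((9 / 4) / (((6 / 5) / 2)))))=152 / 825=0.18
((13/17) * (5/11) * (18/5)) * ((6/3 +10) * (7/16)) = 2457/374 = 6.57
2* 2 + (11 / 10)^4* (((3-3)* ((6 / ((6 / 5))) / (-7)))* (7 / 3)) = 4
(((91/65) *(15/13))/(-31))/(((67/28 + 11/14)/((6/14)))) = -0.01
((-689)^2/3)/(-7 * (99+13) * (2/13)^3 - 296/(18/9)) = -1042962037/994284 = -1048.96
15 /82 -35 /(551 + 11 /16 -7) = 2423 /20418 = 0.12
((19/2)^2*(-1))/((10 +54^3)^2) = -361/99192242704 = -0.00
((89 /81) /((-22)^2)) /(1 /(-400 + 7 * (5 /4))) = -139285 /156816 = -0.89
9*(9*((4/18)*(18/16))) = 20.25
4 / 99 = 0.04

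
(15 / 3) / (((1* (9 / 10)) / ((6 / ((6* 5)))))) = 10 / 9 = 1.11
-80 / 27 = -2.96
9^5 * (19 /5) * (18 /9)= 448772.40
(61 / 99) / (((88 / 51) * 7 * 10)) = 1037 / 203280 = 0.01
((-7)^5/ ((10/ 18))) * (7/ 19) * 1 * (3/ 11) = -3176523/ 1045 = -3039.73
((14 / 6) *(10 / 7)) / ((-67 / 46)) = -460 / 201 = -2.29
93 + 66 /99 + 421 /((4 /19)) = 25121 /12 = 2093.42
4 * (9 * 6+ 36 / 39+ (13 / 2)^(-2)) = 37144 / 169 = 219.79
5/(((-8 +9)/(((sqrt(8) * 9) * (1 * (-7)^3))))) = -30870 * sqrt(2) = -43656.77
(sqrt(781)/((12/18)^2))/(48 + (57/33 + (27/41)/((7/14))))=4059*sqrt(781)/92084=1.23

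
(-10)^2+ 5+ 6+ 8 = 119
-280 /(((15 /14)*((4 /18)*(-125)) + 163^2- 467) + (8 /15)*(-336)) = -29400 /2718769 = -0.01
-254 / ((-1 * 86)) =127 / 43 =2.95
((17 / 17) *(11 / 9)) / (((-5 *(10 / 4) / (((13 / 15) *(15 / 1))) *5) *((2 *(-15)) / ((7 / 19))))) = 1001 / 320625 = 0.00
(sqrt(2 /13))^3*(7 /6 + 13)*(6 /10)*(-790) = -13430*sqrt(26) /169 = -405.21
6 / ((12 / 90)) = 45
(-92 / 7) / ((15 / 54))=-1656 / 35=-47.31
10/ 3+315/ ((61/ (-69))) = -64595/ 183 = -352.98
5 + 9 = 14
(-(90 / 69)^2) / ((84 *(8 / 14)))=-75 / 2116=-0.04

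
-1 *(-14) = 14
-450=-450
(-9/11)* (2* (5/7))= -90/77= -1.17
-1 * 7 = -7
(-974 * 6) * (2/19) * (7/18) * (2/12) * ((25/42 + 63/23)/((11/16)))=-25098032/129789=-193.38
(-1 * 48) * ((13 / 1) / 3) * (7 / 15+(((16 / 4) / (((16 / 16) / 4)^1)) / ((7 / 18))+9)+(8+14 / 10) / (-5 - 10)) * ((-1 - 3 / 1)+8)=-7277504 / 175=-41585.74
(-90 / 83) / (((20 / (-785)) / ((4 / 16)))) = 7065 / 664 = 10.64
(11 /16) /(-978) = -11 /15648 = -0.00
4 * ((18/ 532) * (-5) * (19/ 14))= -45/ 49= -0.92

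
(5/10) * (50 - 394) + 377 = 205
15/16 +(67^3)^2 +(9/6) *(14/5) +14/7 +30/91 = 658537022244681/7280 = 90458382176.47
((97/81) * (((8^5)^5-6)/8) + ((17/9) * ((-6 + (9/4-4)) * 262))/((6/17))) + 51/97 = 88865492474640983460562457/15714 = 5655179615288340553682.22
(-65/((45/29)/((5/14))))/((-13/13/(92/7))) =86710/441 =196.62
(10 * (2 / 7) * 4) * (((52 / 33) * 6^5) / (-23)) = -10782720 / 1771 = -6088.49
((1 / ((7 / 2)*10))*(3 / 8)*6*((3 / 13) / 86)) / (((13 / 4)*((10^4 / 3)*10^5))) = 81 / 508690000000000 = 0.00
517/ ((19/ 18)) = 9306/ 19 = 489.79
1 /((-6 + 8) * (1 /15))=15 /2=7.50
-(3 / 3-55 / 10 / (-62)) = -135 / 124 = -1.09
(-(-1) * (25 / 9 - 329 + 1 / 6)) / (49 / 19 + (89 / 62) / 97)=-335313577 / 2667393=-125.71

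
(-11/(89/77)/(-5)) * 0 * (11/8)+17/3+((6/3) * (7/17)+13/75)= 6.66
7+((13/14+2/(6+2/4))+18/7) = 10.81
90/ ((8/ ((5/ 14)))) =225/ 56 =4.02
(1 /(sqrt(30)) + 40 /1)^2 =(sqrt(30) + 1200)^2 /900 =1614.64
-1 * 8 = -8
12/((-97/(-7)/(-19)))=-1596/97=-16.45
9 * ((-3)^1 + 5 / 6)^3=-2197 / 24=-91.54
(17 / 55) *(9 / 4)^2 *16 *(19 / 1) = 26163 / 55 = 475.69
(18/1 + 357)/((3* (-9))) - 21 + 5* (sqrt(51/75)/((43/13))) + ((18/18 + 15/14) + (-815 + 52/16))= -212831/252 + 13* sqrt(17)/43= -843.32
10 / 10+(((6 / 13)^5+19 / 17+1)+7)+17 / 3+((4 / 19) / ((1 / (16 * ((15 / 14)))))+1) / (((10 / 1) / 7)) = 68472346849 / 3597829170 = 19.03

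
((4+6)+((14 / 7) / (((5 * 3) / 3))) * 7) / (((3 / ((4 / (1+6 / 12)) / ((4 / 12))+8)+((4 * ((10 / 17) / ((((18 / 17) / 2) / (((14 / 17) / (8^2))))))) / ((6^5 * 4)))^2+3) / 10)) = 46381554531827712 / 1155009414612169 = 40.16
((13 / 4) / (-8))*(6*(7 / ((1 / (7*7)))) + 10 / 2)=-26819 / 32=-838.09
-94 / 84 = -47 / 42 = -1.12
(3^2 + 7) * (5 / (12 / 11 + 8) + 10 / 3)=932 / 15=62.13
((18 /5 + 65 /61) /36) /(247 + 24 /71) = 101033 /192819780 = 0.00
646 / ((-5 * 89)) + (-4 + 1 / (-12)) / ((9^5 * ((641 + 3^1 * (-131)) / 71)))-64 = -5118308401979 / 78199771680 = -65.45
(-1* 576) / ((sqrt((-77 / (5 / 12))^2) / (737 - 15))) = -173280 / 77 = -2250.39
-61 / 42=-1.45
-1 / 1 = -1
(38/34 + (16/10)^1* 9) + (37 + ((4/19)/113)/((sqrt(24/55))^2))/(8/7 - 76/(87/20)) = 13.25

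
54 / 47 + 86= 4096 / 47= 87.15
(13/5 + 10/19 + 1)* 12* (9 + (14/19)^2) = 472.53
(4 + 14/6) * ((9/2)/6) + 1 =23/4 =5.75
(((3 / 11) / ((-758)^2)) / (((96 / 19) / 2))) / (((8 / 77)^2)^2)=60718889 / 37654626304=0.00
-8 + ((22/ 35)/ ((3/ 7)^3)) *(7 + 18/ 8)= 65.86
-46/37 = -1.24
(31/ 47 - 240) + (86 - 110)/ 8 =-11390/ 47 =-242.34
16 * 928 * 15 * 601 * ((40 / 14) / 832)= 459665.93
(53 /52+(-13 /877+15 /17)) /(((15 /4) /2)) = 585098 /581451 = 1.01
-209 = -209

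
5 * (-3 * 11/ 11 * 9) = -135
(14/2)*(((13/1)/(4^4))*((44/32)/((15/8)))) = 0.26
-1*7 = -7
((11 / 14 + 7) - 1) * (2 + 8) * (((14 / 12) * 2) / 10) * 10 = 475 / 3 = 158.33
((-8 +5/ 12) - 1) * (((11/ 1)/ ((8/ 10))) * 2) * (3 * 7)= -4956.88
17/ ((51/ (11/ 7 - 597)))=-4168/ 21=-198.48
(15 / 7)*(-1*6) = -90 / 7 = -12.86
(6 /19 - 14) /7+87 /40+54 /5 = 58627 /5320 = 11.02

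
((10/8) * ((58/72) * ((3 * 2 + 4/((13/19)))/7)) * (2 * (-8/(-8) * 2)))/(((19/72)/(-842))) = -5371960/247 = -21748.83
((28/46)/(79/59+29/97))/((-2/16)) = -320488/107801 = -2.97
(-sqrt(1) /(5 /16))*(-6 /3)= 32 /5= 6.40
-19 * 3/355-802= -284767/355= -802.16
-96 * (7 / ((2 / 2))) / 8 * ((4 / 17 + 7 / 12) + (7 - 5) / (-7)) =-761 / 17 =-44.76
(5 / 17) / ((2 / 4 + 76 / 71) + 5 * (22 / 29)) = 20590 / 375479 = 0.05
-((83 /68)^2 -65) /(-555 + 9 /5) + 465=5945874205 /12789984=464.89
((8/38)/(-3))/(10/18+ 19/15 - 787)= 60/671327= 0.00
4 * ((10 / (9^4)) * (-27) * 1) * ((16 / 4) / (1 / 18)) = -320 / 27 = -11.85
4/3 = 1.33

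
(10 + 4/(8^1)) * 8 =84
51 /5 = 10.20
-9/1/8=-9/8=-1.12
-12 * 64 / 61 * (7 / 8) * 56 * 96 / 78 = -602112 / 793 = -759.28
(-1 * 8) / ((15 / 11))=-88 / 15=-5.87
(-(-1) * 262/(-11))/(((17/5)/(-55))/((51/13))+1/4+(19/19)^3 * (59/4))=-9825/6181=-1.59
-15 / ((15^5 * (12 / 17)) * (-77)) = 17 / 46777500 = 0.00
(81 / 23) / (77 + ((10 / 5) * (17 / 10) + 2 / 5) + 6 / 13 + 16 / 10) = 5265 / 123878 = 0.04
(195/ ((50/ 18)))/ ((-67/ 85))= -5967/ 67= -89.06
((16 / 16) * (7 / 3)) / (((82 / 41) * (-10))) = -7 / 60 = -0.12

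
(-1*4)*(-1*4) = 16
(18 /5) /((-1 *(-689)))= 18 /3445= 0.01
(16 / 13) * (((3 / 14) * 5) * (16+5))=360 / 13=27.69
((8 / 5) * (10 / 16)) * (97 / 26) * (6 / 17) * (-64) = -18624 / 221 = -84.27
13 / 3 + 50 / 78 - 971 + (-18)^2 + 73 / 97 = -2425936 / 3783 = -641.27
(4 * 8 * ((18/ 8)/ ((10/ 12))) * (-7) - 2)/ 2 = -1517/ 5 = -303.40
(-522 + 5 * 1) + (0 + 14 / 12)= -3095 / 6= -515.83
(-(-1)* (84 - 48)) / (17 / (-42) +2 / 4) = 378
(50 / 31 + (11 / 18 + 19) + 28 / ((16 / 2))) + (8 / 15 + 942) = 1349324 / 1395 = 967.26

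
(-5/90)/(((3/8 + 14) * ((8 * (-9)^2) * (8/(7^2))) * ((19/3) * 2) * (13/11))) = -539/220877280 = -0.00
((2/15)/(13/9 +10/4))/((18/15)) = 0.03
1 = 1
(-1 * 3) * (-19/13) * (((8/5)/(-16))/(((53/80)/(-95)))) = 43320/689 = 62.87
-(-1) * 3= 3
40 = 40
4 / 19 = 0.21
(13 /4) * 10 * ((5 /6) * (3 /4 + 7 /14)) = 33.85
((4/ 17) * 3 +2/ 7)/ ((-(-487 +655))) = -59/ 9996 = -0.01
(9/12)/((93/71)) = 71/124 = 0.57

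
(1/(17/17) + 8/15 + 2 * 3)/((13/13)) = 113/15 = 7.53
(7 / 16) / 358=7 / 5728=0.00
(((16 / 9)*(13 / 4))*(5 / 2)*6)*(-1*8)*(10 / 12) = -5200 / 9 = -577.78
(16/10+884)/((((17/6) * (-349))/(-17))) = 26568/1745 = 15.23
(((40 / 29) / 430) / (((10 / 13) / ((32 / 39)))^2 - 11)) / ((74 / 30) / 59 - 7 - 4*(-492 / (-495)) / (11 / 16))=18275840 / 734714476869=0.00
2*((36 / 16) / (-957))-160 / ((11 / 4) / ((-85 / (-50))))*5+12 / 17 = -5356235 / 10846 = -493.84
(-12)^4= 20736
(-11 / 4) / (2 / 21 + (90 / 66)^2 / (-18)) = 27951 / 82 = 340.87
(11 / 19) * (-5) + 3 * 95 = 5360 / 19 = 282.11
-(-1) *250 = 250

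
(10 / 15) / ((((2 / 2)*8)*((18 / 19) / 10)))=95 / 108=0.88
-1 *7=-7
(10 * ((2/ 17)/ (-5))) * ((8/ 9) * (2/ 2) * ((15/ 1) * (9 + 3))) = -640/ 17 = -37.65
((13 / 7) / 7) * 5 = 65 / 49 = 1.33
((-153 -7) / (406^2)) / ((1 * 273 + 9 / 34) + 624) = -0.00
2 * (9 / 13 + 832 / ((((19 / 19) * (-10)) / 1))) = -10726 / 65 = -165.02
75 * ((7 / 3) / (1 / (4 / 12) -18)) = -11.67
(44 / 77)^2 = 0.33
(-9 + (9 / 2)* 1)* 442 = -1989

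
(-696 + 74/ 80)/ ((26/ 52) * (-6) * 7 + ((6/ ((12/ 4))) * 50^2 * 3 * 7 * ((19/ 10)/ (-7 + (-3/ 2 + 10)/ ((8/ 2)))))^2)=-4698707/ 11320959858040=-0.00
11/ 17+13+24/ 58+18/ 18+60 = 37005/ 493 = 75.06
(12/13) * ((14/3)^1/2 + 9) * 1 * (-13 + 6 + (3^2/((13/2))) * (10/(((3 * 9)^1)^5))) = -19731338728/269440587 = -73.23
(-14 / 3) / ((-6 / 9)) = 7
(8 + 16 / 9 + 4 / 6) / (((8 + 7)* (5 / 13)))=1222 / 675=1.81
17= 17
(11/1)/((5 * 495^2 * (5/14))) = 14/556875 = 0.00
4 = 4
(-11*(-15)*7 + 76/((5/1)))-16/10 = 5843/5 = 1168.60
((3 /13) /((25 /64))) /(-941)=-192 /305825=-0.00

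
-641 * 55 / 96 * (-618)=3631265 / 16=226954.06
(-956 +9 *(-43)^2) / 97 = 15685 / 97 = 161.70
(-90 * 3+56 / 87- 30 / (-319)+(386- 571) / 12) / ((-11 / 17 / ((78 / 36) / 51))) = 14166763 / 757944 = 18.69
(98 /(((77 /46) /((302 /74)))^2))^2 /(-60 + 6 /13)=-60521887491287456 /10619121794787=-5699.33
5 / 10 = 1 / 2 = 0.50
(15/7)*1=15/7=2.14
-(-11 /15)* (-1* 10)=-22 /3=-7.33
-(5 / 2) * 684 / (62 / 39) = -33345 / 31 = -1075.65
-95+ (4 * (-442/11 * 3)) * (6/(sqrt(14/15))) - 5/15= -15912 * sqrt(210)/77 - 286/3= -3089.97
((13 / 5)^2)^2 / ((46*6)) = 28561 / 172500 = 0.17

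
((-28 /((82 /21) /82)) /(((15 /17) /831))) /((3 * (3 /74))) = -68299336 /15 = -4553289.07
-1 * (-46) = 46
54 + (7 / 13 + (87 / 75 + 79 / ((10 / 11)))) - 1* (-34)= 114789 / 650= 176.60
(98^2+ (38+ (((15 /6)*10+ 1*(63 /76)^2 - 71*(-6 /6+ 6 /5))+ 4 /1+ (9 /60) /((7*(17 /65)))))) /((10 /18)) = 298713247479 /17183600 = 17383.62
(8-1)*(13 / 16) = 91 / 16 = 5.69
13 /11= 1.18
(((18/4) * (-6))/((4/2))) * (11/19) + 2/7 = -2003/266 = -7.53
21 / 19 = 1.11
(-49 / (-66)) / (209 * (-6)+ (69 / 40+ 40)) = -980 / 1600203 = -0.00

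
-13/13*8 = -8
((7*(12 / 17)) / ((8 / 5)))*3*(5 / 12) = 525 / 136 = 3.86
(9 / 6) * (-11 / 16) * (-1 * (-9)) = -297 / 32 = -9.28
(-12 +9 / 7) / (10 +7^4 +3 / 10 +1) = -0.00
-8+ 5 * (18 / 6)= 7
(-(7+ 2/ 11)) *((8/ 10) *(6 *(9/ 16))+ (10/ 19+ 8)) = -168507/ 2090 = -80.63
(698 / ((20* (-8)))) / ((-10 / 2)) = 349 / 400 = 0.87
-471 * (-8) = 3768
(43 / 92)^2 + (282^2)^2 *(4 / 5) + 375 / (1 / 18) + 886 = 214107921161821 / 42320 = 5059260897.02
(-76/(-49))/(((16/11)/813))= 169917/196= 866.92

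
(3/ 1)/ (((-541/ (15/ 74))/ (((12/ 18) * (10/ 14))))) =-75/ 140119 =-0.00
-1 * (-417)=417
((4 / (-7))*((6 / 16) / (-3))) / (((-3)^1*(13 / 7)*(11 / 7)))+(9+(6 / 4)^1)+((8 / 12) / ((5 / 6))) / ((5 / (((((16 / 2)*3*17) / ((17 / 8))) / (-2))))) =-52211 / 10725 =-4.87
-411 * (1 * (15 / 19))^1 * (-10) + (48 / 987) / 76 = 20282854 / 6251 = 3244.74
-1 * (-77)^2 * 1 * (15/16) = -88935/16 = -5558.44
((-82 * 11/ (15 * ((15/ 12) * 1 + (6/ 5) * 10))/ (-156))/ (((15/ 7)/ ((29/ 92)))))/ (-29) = -3157/ 21393450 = -0.00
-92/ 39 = -2.36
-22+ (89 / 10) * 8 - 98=-244 / 5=-48.80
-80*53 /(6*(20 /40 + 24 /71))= -301040 /357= -843.25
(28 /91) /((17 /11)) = 44 /221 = 0.20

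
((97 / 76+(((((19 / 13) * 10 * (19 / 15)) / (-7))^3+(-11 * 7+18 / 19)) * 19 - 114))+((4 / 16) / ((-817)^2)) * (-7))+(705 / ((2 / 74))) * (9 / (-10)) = -689526454131259309 / 27162019073826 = -25385.68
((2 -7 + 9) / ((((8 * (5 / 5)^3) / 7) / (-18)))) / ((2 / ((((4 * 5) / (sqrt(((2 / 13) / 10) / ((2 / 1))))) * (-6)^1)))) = 3780 * sqrt(130) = 43098.63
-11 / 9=-1.22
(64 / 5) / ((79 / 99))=6336 / 395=16.04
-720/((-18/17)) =680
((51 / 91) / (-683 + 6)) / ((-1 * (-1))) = -51 / 61607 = -0.00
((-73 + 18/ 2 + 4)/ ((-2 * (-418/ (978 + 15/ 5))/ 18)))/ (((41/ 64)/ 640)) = -10849075200/ 8569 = -1266084.16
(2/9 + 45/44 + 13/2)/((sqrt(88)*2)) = 3067*sqrt(22)/34848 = 0.41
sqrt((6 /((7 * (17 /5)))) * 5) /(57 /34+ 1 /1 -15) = -10 * sqrt(714) /2933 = -0.09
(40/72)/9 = 5/81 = 0.06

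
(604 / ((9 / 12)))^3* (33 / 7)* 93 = 4808893607936 / 21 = 228994933711.24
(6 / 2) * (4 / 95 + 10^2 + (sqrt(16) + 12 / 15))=5976 / 19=314.53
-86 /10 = -43 /5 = -8.60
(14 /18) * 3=7 /3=2.33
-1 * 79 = -79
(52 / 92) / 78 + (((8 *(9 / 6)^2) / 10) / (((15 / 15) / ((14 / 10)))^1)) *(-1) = -8669 / 3450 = -2.51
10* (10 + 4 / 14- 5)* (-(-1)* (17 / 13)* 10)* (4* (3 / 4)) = 188700 / 91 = 2073.63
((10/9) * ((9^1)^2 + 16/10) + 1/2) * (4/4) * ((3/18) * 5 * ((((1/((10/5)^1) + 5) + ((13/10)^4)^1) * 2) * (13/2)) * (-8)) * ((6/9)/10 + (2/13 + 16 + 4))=-547267979203/405000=-1351278.96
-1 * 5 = -5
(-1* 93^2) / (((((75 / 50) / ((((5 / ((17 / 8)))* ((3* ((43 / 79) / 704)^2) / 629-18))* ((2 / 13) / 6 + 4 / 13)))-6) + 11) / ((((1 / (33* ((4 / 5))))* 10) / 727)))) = -4206840555448610625 / 4568464684490940134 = -0.92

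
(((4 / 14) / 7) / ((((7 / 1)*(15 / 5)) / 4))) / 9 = 8 / 9261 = 0.00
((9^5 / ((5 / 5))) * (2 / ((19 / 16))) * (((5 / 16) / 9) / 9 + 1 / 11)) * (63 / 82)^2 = 3908984751 / 702658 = 5563.14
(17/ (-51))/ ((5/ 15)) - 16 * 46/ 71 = -807/ 71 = -11.37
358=358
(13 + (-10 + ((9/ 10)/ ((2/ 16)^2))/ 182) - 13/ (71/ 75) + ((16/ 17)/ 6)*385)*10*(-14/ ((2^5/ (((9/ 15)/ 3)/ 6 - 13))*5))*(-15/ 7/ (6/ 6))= -16014860423/ 13180440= -1215.05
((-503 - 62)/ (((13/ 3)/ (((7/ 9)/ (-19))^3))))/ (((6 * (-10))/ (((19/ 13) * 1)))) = -38759/ 177902244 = -0.00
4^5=1024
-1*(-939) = 939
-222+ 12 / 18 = -664 / 3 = -221.33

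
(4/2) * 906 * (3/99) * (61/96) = 9211/264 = 34.89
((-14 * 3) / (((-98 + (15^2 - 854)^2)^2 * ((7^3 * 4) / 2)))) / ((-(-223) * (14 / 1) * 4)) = -3 / 95736242112281288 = -0.00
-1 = -1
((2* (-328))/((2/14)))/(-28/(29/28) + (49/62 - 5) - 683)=8256416/1284211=6.43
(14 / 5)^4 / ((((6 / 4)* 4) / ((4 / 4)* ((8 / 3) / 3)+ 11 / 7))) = 85064 / 3375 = 25.20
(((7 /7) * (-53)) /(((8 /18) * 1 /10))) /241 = -2385 /482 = -4.95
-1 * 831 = -831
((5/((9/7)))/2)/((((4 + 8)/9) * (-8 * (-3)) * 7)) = 5/576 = 0.01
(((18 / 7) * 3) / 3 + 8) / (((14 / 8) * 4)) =74 / 49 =1.51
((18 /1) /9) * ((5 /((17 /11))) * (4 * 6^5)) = 3421440 /17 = 201261.18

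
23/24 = 0.96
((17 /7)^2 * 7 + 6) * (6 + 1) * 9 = 2979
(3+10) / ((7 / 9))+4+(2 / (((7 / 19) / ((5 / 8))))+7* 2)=1067 / 28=38.11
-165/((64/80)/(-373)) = 307725/4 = 76931.25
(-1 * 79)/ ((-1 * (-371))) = -79/ 371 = -0.21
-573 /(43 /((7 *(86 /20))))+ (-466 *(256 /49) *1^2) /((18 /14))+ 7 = -1441243 /630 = -2287.69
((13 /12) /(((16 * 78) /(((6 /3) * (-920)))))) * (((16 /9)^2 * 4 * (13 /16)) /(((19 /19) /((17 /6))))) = -101660 /2187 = -46.48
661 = 661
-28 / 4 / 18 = -7 / 18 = -0.39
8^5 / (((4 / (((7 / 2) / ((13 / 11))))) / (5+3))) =2523136 / 13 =194087.38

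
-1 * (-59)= 59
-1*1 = -1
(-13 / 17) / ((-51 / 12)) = 52 / 289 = 0.18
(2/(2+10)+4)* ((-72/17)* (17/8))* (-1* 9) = 675/2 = 337.50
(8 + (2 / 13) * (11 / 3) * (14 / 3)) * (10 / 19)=5.60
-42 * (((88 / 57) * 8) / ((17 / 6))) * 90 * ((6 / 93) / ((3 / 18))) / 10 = -6386688 / 10013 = -637.84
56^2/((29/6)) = 18816/29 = 648.83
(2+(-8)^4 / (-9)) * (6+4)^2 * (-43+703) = -89716000 / 3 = -29905333.33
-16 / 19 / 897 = -16 / 17043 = -0.00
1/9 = 0.11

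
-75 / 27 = -25 / 9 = -2.78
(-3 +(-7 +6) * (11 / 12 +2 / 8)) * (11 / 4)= -275 / 24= -11.46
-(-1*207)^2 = -42849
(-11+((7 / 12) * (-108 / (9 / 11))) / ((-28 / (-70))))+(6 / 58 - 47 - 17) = -15509 / 58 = -267.40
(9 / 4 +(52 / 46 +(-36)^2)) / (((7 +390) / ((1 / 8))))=119543 / 292192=0.41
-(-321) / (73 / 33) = 10593 / 73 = 145.11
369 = 369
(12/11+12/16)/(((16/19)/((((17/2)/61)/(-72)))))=-2907/687104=-0.00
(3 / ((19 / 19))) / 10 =0.30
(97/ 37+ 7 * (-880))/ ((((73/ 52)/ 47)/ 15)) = -8351991180/ 2701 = -3092184.81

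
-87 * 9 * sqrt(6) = -783 * sqrt(6) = -1917.95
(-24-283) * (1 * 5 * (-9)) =13815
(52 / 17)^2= 2704 / 289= 9.36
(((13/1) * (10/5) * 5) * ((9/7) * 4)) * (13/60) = 1014/7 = 144.86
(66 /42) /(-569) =-11 /3983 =-0.00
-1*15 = -15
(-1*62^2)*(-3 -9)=46128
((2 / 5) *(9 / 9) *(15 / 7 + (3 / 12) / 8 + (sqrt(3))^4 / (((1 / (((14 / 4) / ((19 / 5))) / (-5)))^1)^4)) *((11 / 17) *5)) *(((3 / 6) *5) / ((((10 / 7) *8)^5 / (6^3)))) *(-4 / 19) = -2674904574573 / 1622736240640000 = -0.00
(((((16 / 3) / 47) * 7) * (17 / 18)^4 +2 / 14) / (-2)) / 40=-0.01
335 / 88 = 3.81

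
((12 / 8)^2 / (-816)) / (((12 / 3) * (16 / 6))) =-9 / 34816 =-0.00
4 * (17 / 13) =68 / 13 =5.23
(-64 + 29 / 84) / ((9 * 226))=-5347 / 170856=-0.03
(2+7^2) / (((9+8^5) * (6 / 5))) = 85 / 65554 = 0.00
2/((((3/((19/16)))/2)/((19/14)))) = 361/168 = 2.15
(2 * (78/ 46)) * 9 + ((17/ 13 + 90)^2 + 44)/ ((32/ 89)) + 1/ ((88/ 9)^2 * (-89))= 62528635624791/ 2678982592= 23340.44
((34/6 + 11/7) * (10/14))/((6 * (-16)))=-95/1764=-0.05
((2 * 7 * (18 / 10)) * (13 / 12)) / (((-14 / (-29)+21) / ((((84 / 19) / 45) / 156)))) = 0.00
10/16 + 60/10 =53/8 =6.62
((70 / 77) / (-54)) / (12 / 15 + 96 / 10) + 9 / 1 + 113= 1884143 / 15444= 122.00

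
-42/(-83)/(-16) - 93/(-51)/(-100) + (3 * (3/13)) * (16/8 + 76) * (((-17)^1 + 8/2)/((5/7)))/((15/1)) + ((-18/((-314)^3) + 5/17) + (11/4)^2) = -25211079446223/436833521840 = -57.71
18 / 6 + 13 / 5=28 / 5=5.60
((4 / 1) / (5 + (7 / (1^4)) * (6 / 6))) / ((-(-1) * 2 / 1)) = 1 / 6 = 0.17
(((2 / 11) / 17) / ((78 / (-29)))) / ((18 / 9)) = -29 / 14586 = -0.00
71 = 71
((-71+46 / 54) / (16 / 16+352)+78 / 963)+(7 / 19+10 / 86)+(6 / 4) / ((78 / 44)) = 13139998519 / 10831476357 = 1.21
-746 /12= -373 /6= -62.17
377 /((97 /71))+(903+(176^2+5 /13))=40547875 /1261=32155.33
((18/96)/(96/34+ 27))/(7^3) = 17/927472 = 0.00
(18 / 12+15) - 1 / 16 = 263 / 16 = 16.44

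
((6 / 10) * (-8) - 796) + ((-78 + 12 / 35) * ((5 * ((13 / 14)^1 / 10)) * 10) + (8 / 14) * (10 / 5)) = -284251 / 245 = -1160.21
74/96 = 37/48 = 0.77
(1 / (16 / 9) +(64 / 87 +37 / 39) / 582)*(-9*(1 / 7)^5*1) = -2977329 / 9833842928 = -0.00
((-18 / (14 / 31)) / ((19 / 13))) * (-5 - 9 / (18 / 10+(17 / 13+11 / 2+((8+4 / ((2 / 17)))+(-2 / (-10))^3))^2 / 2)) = 65405664577305 / 478955131219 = 136.56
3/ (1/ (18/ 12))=9/ 2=4.50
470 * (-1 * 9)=-4230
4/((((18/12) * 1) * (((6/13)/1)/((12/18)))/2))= 208/27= 7.70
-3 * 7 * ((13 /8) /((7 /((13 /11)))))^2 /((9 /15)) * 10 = -714025 /27104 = -26.34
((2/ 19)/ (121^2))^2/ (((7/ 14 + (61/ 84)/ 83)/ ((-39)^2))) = 42417648/ 274479473277427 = 0.00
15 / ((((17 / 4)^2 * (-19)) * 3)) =-80 / 5491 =-0.01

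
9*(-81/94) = -729/94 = -7.76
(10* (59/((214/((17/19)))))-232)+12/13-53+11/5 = -36922651/132145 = -279.41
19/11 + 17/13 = 434/143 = 3.03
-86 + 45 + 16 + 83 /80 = -1917 /80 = -23.96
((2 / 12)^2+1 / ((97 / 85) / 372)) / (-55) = -1138417 / 192060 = -5.93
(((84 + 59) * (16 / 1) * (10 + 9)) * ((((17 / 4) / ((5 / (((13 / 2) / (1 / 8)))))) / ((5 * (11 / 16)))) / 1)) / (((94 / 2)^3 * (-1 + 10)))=13974272 / 23360175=0.60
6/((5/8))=48/5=9.60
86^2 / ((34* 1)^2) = 1849 / 289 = 6.40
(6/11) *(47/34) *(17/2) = 141/22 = 6.41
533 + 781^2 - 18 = 610476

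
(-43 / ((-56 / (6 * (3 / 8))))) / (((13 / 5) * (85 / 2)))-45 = -1113453 / 24752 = -44.98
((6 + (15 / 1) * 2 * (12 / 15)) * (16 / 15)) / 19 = 32 / 19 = 1.68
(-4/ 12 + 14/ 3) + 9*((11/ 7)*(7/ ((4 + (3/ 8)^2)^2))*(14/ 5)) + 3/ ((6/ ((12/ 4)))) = 46351711/ 2106750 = 22.00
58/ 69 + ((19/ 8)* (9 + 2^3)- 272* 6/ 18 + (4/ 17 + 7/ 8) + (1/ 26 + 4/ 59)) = -57861569/ 1199588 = -48.23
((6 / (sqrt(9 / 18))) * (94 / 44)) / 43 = 141 * sqrt(2) / 473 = 0.42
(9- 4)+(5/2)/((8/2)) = 5.62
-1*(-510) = 510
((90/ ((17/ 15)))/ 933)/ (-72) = -25/ 21148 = -0.00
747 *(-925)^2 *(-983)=-628286293125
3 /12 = 1 /4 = 0.25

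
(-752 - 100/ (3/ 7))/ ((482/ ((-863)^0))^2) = -739/ 174243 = -0.00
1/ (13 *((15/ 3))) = 1/ 65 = 0.02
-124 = -124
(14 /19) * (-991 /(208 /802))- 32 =-2813353 /988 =-2847.52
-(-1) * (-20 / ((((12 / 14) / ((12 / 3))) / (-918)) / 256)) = 21934080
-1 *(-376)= 376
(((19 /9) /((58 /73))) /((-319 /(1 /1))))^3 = -2668267603 /4617251788343832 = -0.00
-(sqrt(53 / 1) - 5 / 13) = -6.90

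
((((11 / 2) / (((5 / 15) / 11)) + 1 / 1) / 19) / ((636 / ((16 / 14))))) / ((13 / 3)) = 365 / 91637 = 0.00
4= 4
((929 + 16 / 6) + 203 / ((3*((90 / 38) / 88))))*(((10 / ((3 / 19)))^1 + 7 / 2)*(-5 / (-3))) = 383830.43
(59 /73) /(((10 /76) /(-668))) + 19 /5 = -1496269 /365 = -4099.37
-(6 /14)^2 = -9 /49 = -0.18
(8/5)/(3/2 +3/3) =16/25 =0.64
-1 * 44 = -44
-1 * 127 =-127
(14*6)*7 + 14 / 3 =1778 / 3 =592.67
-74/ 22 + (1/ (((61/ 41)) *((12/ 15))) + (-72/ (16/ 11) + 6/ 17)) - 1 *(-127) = 3437133/ 45628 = 75.33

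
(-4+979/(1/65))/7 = 63631/7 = 9090.14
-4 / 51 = -0.08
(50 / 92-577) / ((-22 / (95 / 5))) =503823 / 1012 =497.85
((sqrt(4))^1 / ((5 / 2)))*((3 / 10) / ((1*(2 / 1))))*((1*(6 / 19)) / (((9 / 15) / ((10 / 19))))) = 12 / 361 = 0.03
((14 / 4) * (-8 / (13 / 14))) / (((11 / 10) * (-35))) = 0.78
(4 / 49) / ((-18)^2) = 1 / 3969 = 0.00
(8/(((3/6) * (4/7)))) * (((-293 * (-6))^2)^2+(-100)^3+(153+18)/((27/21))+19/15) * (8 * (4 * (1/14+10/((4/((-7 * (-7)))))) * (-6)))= -31469797598214024192/5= -6293959519642804838.40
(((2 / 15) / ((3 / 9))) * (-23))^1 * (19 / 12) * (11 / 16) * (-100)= 24035 / 24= 1001.46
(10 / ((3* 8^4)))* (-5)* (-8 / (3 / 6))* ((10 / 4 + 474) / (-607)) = -0.05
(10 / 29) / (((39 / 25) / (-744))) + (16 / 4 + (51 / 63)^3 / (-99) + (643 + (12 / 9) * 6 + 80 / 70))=169948794896 / 345648303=491.68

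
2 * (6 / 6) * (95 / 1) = 190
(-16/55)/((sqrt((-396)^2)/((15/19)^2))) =-20/43681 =-0.00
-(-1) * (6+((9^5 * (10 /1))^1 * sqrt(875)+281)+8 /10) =1439 /5+2952450 * sqrt(35) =17467217.56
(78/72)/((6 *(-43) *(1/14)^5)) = -873964/387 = -2258.30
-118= -118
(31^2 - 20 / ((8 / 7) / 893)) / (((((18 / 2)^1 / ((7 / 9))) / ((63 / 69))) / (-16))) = 11498536 / 621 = 18516.16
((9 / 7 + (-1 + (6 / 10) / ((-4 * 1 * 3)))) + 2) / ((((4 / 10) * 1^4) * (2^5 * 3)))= 313 / 5376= 0.06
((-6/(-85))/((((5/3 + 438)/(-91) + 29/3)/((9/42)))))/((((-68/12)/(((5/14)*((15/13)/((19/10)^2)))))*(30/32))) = -540/8033333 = -0.00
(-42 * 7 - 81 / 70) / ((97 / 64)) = -6816 / 35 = -194.74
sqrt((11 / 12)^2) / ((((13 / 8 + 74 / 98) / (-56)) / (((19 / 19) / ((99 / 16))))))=-87808 / 25191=-3.49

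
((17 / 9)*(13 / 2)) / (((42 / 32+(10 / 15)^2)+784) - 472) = 0.04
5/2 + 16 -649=-1261/2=-630.50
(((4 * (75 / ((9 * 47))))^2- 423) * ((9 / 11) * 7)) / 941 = -58797641 / 22865359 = -2.57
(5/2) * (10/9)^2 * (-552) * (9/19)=-46000/57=-807.02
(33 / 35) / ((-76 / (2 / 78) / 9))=-99 / 34580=-0.00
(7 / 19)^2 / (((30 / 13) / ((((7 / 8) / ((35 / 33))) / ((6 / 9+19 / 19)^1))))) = 21021 / 722000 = 0.03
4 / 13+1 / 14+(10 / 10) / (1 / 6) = 1161 / 182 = 6.38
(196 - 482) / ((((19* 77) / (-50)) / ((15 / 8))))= 4875 / 266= 18.33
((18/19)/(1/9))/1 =162/19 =8.53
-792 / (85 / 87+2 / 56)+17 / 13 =-25039117 / 32071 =-780.74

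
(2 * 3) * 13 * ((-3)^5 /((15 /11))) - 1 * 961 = -74303 /5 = -14860.60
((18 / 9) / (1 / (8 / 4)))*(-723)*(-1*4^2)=46272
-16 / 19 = -0.84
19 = 19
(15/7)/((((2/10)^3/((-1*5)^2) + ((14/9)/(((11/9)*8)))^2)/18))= 60500000/40201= 1504.94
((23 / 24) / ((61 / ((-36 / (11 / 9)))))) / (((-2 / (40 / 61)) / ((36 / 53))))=223560 / 2169343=0.10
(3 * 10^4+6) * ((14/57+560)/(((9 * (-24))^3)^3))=-0.00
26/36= 13/18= 0.72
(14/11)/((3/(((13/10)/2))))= 91/330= 0.28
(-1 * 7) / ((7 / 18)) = -18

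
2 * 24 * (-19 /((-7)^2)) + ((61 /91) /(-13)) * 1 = -154555 /8281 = -18.66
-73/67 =-1.09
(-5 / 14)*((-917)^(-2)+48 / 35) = -0.49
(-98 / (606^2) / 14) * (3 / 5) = -7 / 612060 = -0.00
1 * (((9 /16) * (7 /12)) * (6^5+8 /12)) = 81655 /32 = 2551.72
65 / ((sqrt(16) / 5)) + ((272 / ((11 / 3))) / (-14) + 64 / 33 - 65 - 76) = -58313 / 924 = -63.11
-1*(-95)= 95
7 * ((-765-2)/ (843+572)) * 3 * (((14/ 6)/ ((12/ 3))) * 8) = -75166/ 1415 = -53.12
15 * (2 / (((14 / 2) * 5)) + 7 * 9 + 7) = 7356 / 7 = 1050.86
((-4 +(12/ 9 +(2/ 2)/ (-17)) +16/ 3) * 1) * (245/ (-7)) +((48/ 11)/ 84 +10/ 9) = -1061603/ 11781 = -90.11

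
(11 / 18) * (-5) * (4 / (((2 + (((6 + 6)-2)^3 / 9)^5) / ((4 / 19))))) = -1443420 / 9500000001121931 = -0.00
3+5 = 8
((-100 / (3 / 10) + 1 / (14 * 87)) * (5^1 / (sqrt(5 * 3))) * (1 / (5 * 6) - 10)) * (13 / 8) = 58448819 * sqrt(15) / 32480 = 6969.56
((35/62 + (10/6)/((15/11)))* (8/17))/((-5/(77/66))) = -13958/71145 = -0.20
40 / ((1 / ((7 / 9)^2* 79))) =154840 / 81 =1911.60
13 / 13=1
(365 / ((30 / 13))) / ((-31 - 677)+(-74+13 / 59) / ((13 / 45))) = -727883 / 4433526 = -0.16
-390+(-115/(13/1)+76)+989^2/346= 11263411/4498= 2504.09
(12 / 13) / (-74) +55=26449 / 481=54.99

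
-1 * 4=-4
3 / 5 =0.60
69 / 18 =3.83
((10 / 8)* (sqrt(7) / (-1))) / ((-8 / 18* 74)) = 45* sqrt(7) / 1184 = 0.10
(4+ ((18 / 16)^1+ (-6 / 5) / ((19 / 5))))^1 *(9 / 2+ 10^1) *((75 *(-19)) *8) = -1589925 / 2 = -794962.50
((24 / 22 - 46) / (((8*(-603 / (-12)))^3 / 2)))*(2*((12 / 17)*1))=-988 / 506184129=-0.00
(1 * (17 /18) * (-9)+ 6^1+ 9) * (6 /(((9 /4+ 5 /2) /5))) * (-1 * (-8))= 6240 /19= 328.42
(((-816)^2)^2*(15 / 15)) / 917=443364212736 / 917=483494234.17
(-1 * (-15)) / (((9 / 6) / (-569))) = -5690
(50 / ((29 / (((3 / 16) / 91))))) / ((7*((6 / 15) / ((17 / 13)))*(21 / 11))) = 23375 / 26896688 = 0.00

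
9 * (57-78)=-189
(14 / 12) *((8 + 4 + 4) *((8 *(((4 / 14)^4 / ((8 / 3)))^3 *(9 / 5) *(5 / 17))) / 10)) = 20736 / 168072773155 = 0.00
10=10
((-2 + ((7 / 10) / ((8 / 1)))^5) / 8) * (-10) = 6553583193 / 2621440000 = 2.50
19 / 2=9.50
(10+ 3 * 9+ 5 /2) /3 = 13.17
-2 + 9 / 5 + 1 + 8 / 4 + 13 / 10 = 41 / 10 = 4.10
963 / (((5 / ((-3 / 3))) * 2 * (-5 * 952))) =963 / 47600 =0.02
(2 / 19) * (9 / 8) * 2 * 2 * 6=54 / 19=2.84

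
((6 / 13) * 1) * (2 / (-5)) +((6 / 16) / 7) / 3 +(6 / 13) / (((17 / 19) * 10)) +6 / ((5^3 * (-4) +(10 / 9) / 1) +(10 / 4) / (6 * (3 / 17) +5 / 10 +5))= -1575151619 / 12382249880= -0.13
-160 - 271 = -431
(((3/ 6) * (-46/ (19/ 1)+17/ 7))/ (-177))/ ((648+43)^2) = -1/ 22480760442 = -0.00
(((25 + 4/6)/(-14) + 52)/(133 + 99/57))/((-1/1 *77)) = -817/168960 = -0.00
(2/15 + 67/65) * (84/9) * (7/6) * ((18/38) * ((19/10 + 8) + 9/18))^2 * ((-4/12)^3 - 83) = -546005824/21375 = -25544.13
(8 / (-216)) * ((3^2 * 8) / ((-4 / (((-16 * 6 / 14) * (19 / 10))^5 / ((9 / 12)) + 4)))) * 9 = -157728702065208 / 52521875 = -3003104.94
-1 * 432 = -432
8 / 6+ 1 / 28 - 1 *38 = -3077 / 84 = -36.63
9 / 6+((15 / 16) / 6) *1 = 53 / 32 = 1.66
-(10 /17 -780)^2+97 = -607385.70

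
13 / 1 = 13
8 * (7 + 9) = 128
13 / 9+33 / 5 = 362 / 45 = 8.04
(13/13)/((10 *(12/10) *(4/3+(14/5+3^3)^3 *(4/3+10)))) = 125/449883064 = 0.00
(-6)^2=36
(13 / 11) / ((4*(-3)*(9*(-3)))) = 13 / 3564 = 0.00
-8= -8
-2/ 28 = -1/ 14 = -0.07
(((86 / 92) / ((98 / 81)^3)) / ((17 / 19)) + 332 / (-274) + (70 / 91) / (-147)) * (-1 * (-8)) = -2465658191105 / 491564110674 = -5.02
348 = 348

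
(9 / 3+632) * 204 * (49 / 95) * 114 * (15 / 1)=114254280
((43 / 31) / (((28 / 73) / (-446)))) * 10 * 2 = -6999970 / 217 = -32257.93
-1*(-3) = 3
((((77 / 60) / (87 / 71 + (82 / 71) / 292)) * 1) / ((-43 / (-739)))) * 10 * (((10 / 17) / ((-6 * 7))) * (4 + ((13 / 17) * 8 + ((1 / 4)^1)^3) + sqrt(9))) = -1003388035705 / 30404594112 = -33.00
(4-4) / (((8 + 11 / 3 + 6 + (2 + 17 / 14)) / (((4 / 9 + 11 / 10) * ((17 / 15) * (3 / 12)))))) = 0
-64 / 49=-1.31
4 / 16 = 1 / 4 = 0.25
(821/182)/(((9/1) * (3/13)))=2.17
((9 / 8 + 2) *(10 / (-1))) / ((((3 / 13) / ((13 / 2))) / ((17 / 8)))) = -1870.44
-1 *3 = -3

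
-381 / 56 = -6.80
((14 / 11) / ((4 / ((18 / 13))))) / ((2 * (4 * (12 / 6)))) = 63 / 2288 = 0.03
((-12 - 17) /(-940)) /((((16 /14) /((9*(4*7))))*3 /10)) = 4263 /188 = 22.68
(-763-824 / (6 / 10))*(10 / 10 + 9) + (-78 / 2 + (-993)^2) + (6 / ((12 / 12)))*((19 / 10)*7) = 14470897 / 15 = 964726.47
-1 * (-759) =759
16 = 16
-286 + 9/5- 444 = -3641/5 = -728.20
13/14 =0.93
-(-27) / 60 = 9 / 20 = 0.45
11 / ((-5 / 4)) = -8.80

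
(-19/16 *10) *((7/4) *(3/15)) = -133/32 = -4.16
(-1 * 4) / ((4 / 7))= -7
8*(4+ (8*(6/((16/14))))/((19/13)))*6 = 29856/19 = 1571.37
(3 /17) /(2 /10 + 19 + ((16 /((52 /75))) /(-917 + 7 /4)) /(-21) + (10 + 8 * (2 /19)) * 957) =94948035 /5592965619778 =0.00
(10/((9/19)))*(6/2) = 190/3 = 63.33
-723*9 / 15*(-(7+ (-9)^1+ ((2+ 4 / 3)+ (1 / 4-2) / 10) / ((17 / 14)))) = 443199 / 1700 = 260.71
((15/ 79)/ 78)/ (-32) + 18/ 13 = 91003/ 65728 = 1.38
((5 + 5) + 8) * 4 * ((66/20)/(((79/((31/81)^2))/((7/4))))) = 73997/95985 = 0.77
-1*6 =-6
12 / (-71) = -12 / 71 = -0.17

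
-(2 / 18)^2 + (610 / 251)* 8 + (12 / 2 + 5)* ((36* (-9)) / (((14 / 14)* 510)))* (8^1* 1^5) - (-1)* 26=-18103937 / 1728135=-10.48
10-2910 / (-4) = 1475 / 2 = 737.50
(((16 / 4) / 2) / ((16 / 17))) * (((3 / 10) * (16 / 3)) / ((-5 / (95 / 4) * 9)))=-323 / 180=-1.79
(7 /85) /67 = 7 /5695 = 0.00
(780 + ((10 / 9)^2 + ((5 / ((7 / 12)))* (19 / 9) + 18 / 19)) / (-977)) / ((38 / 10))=41047269670 / 199979199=205.26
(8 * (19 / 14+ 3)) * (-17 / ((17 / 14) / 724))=-353312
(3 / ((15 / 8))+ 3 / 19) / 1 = 167 / 95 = 1.76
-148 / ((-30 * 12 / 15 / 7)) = 259 / 6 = 43.17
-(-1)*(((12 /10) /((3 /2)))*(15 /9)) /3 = 4 /9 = 0.44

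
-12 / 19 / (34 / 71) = -426 / 323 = -1.32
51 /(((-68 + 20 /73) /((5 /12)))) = -6205 /19776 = -0.31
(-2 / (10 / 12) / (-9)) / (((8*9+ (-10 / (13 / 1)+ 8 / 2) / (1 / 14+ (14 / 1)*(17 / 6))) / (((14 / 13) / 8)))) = 11683 / 23459220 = 0.00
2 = 2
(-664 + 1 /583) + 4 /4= -386528 /583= -663.00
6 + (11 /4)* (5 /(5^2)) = 131 /20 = 6.55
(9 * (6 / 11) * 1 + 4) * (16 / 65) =1568 / 715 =2.19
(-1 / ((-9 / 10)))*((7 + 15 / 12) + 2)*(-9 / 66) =-205 / 132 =-1.55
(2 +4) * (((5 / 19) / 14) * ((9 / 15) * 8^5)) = 294912 / 133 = 2217.38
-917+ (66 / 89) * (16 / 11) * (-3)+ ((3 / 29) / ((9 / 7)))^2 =-619904308 / 673641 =-920.23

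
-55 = -55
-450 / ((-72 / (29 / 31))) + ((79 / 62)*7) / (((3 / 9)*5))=6943 / 620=11.20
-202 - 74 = -276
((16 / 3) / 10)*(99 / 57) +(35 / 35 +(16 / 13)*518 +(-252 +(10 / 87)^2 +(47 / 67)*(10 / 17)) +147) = 5695005902374 / 10647047385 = 534.89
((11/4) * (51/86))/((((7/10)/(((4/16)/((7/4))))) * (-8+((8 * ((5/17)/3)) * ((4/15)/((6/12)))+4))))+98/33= 438454867/152411952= 2.88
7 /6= 1.17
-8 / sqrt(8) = -2 * sqrt(2) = -2.83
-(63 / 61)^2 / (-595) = 567 / 316285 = 0.00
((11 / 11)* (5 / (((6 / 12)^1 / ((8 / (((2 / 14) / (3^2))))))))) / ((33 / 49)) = 82320 / 11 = 7483.64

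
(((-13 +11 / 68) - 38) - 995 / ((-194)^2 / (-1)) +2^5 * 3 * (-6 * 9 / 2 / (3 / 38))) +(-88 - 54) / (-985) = -10361572232483 / 315107410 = -32882.67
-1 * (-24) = 24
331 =331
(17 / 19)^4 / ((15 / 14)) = 1169294 / 1954815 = 0.60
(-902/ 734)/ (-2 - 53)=41/ 1835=0.02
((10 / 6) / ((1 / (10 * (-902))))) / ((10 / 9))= -13530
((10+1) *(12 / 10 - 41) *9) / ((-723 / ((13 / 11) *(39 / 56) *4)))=302679 / 16870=17.94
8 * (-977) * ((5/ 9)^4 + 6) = -312569656/ 6561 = -47640.55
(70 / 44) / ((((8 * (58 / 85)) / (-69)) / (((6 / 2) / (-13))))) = 4.64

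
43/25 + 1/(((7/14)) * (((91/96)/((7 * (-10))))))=-47441/325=-145.97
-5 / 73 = -0.07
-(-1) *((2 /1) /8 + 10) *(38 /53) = 779 /106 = 7.35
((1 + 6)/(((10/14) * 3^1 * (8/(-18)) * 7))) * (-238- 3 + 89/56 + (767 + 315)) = -28311/32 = -884.72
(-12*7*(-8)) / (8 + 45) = 672 / 53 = 12.68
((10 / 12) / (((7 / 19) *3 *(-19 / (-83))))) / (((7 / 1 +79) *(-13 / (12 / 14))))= -415 / 164346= -0.00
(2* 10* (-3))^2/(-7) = -3600/7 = -514.29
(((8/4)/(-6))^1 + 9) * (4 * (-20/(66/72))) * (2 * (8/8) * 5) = -83200/11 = -7563.64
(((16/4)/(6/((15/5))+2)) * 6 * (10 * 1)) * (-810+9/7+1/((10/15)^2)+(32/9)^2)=-9001945/189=-47629.34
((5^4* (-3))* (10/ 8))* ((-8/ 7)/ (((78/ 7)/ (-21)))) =-65625/ 13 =-5048.08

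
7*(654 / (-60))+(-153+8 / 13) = -29729 / 130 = -228.68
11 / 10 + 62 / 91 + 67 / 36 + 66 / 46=1912789 / 376740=5.08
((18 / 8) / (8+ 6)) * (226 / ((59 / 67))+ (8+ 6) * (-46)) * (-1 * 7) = 102843 / 236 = 435.78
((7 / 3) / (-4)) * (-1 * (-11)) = -77 / 12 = -6.42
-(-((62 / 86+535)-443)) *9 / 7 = 35883 / 301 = 119.21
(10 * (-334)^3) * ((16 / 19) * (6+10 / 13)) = -524616632320 / 247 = -2123953977.00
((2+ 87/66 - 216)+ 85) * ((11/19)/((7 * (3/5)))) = -14045/798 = -17.60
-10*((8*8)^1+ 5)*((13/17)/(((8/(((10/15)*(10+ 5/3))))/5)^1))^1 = -261625/102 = -2564.95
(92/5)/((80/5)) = 23/20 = 1.15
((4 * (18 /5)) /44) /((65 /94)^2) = 159048 /232375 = 0.68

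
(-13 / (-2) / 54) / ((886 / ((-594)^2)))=42471 / 886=47.94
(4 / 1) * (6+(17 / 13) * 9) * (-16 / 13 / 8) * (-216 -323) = 996072 / 169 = 5893.92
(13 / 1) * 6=78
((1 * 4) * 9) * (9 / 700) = 81 / 175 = 0.46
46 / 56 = 23 / 28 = 0.82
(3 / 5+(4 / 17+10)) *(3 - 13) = -1842 / 17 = -108.35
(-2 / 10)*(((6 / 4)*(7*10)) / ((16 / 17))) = -357 / 16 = -22.31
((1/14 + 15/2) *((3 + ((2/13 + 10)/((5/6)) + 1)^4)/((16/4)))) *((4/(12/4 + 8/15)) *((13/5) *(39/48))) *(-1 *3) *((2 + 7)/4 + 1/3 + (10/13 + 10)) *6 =-2528355799004643/76895000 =-32880626.82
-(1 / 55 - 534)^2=-862538161 / 3025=-285136.58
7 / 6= 1.17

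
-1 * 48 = -48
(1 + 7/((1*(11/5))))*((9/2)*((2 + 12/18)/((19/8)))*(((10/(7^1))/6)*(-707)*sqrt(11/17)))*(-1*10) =7433600*sqrt(187)/3553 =28610.46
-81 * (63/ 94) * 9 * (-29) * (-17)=-22642011/ 94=-240872.46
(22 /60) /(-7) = -11 /210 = -0.05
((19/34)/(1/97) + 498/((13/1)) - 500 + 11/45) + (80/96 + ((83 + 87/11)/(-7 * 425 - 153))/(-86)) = -87939975247/216383310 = -406.41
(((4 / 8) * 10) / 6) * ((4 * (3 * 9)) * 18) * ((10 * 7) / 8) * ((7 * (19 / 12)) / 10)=125685 / 8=15710.62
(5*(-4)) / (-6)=10 / 3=3.33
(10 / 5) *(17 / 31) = 1.10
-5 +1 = -4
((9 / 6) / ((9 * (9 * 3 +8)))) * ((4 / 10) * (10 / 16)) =1 / 840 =0.00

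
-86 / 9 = -9.56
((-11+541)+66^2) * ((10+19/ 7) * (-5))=-310610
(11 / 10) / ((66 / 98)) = 49 / 30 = 1.63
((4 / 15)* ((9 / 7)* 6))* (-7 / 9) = -8 / 5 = -1.60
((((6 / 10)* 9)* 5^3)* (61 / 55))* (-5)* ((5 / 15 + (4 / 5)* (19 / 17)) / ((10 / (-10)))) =859185 / 187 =4594.57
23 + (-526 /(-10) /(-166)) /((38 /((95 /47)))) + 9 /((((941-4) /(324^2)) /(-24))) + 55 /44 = -24175.14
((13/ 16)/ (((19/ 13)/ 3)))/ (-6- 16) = -507/ 6688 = -0.08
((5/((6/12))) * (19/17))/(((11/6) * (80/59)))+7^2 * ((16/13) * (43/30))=13264073/145860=90.94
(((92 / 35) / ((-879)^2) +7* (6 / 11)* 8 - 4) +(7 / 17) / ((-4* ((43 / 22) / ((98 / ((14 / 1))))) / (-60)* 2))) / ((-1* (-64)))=8177281532117 / 13916686069440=0.59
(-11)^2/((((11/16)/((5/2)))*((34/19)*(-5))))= -836/17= -49.18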